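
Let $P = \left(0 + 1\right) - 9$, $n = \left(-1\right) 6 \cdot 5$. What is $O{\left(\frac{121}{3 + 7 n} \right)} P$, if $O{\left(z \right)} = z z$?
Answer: $- \frac{117128}{42849} \approx -2.7335$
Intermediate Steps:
$n = -30$ ($n = \left(-6\right) 5 = -30$)
$O{\left(z \right)} = z^{2}$
$P = -8$ ($P = 1 - 9 = -8$)
$O{\left(\frac{121}{3 + 7 n} \right)} P = \left(\frac{121}{3 + 7 \left(-30\right)}\right)^{2} \left(-8\right) = \left(\frac{121}{3 - 210}\right)^{2} \left(-8\right) = \left(\frac{121}{-207}\right)^{2} \left(-8\right) = \left(121 \left(- \frac{1}{207}\right)\right)^{2} \left(-8\right) = \left(- \frac{121}{207}\right)^{2} \left(-8\right) = \frac{14641}{42849} \left(-8\right) = - \frac{117128}{42849}$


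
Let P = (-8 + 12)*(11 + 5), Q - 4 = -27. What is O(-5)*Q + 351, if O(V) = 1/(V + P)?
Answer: 20686/59 ≈ 350.61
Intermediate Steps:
Q = -23 (Q = 4 - 27 = -23)
P = 64 (P = 4*16 = 64)
O(V) = 1/(64 + V) (O(V) = 1/(V + 64) = 1/(64 + V))
O(-5)*Q + 351 = -23/(64 - 5) + 351 = -23/59 + 351 = 20686/59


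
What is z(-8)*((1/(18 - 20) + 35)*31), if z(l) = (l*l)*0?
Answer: 0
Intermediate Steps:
z(l) = 0 (z(l) = l²*0 = 0)
z(-8)*((1/(18 - 20) + 35)*31) = 0*((1/(18 - 20) + 35)*31) = 0*((1/(-2) + 35)*31) = 0*((-½ + 35)*31) = 0*((69/2)*31) = 0*(2139/2) = 0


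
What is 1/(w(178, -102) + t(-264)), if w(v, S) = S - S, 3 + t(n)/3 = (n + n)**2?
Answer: 1/836343 ≈ 1.1957e-6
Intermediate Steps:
t(n) = -9 + 12*n**2 (t(n) = -9 + 3*(n + n)**2 = -9 + 3*(2*n)**2 = -9 + 3*(4*n**2) = -9 + 12*n**2)
w(v, S) = 0
1/(w(178, -102) + t(-264)) = 1/(0 + (-9 + 12*(-264)**2)) = 1/(0 + (-9 + 12*69696)) = 1/(0 + (-9 + 836352)) = 1/(0 + 836343) = 1/836343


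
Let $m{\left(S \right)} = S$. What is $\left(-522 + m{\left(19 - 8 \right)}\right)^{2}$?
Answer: $261121$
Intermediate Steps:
$\left(-522 + m{\left(19 - 8 \right)}\right)^{2} = \left(-522 + \left(19 - 8\right)\right)^{2} = \left(-522 + 11\right)^{2} = \left(-511\right)^{2} = 261121$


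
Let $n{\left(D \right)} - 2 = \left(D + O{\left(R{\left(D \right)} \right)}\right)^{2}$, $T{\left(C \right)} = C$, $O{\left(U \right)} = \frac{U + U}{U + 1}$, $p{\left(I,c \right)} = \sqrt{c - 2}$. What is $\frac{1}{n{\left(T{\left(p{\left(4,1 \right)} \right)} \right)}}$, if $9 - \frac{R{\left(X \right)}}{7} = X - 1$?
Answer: $\frac{31702967}{255383809} - \frac{25476444 i}{255383809} \approx 0.12414 - 0.099757 i$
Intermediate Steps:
$p{\left(I,c \right)} = \sqrt{-2 + c}$
$R{\left(X \right)} = 70 - 7 X$ ($R{\left(X \right)} = 63 - 7 \left(X - 1\right) = 63 - 7 \left(-1 + X\right) = 63 - \left(-7 + 7 X\right) = 70 - 7 X$)
$O{\left(U \right)} = \frac{2 U}{1 + U}$
$n{\left(D \right)} = 2 + \left(D + \frac{2 \left(70 - 7 D\right)}{71 - 7 D}\right)^{2}$ ($n{\left(D \right)} = 2 + \left(D + \frac{2 \left(70 - 7 D\right)}{1 - \left(-70 + 7 D\right)}\right)^{2} = 2 + \left(D + \frac{2 \left(70 - 7 D\right)}{71 - 7 D}\right)^{2}$)
$\frac{1}{n{\left(T{\left(p{\left(4,1 \right)} \right)} \right)}} = \frac{1}{2 + \frac{\left(-140 - 57 \sqrt{-2 + 1} + 7 \left(\sqrt{-2 + 1}\right)^{2}\right)^{2}}{\left(-71 + 7 \sqrt{-2 + 1}\right)^{2}}} = \frac{1}{2 + \frac{\left(-140 - 57 \sqrt{-1} + 7 \left(\sqrt{-1}\right)^{2}\right)^{2}}{\left(-71 + 7 \sqrt{-1}\right)^{2}}} = \frac{1}{2 + \frac{\left(-140 - 57 i + 7 i^{2}\right)^{2}}{\left(-71 + 7 i\right)^{2}}} = \frac{1}{2 + \frac{\left(-140 - 57 i + 7 \left(-1\right)\right)^{2}}{\left(-71 + 7 i\right)^{2}}} = \frac{1}{2 + \frac{\left(-140 - 57 i - 7\right)^{2}}{\left(-71 + 7 i\right)^{2}}} = \frac{1}{2 + \frac{\left(-147 - 57 i\right)^{2}}{\left(-71 + 7 i\right)^{2}}}$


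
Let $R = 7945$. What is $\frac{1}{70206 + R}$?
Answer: $\frac{1}{78151} \approx 1.2796 \cdot 10^{-5}$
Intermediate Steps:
$\frac{1}{70206 + R} = \frac{1}{70206 + 7945} = \frac{1}{78151}$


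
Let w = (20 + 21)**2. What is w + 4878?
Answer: 6559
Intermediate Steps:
w = 1681 (w = 41**2 = 1681)
w + 4878 = 1681 + 4878 = 6559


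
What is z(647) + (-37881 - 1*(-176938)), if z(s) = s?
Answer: 139704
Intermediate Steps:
z(647) + (-37881 - 1*(-176938)) = 647 + (-37881 - 1*(-176938)) = 647 + (-37881 + 176938) = 647 + 139057 = 139704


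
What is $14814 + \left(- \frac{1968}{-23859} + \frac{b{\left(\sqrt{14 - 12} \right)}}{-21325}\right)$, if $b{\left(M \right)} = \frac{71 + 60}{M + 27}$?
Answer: $\frac{1826539989573689}{123297546075} + \frac{131 \sqrt{2}}{15503275} \approx 14814.0$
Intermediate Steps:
$b{\left(M \right)} = \frac{131}{27 + M}$
$14814 + \left(- \frac{1968}{-23859} + \frac{b{\left(\sqrt{14 - 12} \right)}}{-21325}\right) = 14814 + \left(- \frac{1968}{-23859} + \frac{131 \frac{1}{27 + \sqrt{14 - 12}}}{-21325}\right) = 14814 + \left(\left(-1968\right) \left(- \frac{1}{23859}\right) + \frac{131}{27 + \sqrt{2}} \left(- \frac{1}{21325}\right)\right) = 14814 + \left(\frac{656}{7953} - \frac{131}{21325 \left(27 + \sqrt{2}\right)}\right) = \frac{117816398}{7953} - \frac{131}{21325 \left(27 + \sqrt{2}\right)}$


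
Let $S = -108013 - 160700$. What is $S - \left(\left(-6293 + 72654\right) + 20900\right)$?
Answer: $-355974$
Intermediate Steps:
$S = -268713$ ($S = -108013 - 160700 = -268713$)
$S - \left(\left(-6293 + 72654\right) + 20900\right) = -268713 - \left(\left(-6293 + 72654\right) + 20900\right) = -268713 - \left(66361 + 20900\right) = -268713 - 87261 = -355974$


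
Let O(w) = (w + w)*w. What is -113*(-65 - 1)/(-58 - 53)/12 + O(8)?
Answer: 27173/222 ≈ 122.40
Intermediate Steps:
O(w) = 2*w² (O(w) = (2*w)*w = 2*w²)
-113*(-65 - 1)/(-58 - 53)/12 + O(8) = -113*(-65 - 1)/(-58 - 53)/12 + 2*8² = -113*(-66/(-111))/12 + 2*64 = -113*(-66*(-1/111))/12 + 128 = -2486/(37*12) + 128 = -113*11/222 + 128 = -1243/222 + 128 = 27173/222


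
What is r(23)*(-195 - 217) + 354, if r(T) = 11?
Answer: -4178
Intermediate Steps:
r(23)*(-195 - 217) + 354 = 11*(-195 - 217) + 354 = 11*(-412) + 354 = -4532 + 354 = -4178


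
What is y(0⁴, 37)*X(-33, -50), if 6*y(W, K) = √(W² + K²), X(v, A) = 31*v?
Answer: -12617/2 ≈ -6308.5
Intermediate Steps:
y(W, K) = √(K² + W²)/6 (y(W, K) = √(W² + K²)/6 = √(K² + W²)/6)
y(0⁴, 37)*X(-33, -50) = (√(37² + (0⁴)²)/6)*(31*(-33)) = (√(1369 + 0²)/6)*(-1023) = (√(1369 + 0)/6)*(-1023) = (√1369/6)*(-1023) = ((⅙)*37)*(-1023) = (37/6)*(-1023) = -12617/2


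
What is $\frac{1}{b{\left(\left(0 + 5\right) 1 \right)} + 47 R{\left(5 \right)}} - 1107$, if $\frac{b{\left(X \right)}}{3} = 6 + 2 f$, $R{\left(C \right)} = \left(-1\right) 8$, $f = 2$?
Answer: $- \frac{383023}{346} \approx -1107.0$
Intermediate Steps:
$R{\left(C \right)} = -8$
$b{\left(X \right)} = 30$ ($b{\left(X \right)} = 3 \left(6 + 2 \cdot 2\right) = 3 \left(6 + 4\right) = 3 \cdot 10 = 30$)
$\frac{1}{b{\left(\left(0 + 5\right) 1 \right)} + 47 R{\left(5 \right)}} - 1107 = \frac{1}{30 + 47 \left(-8\right)} - 1107 = \frac{1}{30 - 376} - 1107 = \frac{1}{-346} - 1107 = - \frac{1}{346} - 1107 = - \frac{383023}{346}$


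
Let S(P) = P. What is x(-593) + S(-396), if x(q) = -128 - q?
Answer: 69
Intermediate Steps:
x(-593) + S(-396) = (-128 - 1*(-593)) - 396 = (-128 + 593) - 396 = 465 - 396 = 69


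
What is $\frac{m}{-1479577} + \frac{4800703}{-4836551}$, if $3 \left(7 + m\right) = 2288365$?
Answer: $- \frac{32376721689437}{21468148856781} \approx -1.5081$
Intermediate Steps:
$m = \frac{2288344}{3}$ ($m = -7 + \frac{1}{3} \cdot 2288365 = -7 + \frac{2288365}{3} = \frac{2288344}{3} \approx 7.6278 \cdot 10^{5}$)
$\frac{m}{-1479577} + \frac{4800703}{-4836551} = \frac{2288344}{3 \left(-1479577\right)} + \frac{4800703}{-4836551} = \frac{2288344}{3} \left(- \frac{1}{1479577}\right) + 4800703 \left(- \frac{1}{4836551}\right) = - \frac{2288344}{4438731} - \frac{4800703}{4836551} = - \frac{32376721689437}{21468148856781}$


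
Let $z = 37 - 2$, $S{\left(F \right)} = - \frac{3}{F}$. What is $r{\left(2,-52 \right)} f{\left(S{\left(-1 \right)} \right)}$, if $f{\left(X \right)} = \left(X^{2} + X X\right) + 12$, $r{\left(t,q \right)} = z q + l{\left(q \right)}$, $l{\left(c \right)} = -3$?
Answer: $-54690$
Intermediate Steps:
$z = 35$ ($z = 37 - 2 = 35$)
$r{\left(t,q \right)} = -3 + 35 q$ ($r{\left(t,q \right)} = 35 q - 3 = -3 + 35 q$)
$f{\left(X \right)} = 12 + 2 X^{2}$ ($f{\left(X \right)} = \left(X^{2} + X^{2}\right) + 12 = 2 X^{2} + 12 = 12 + 2 X^{2}$)
$r{\left(2,-52 \right)} f{\left(S{\left(-1 \right)} \right)} = \left(-3 + 35 \left(-52\right)\right) \left(12 + 2 \left(- \frac{3}{-1}\right)^{2}\right) = \left(-3 - 1820\right) \left(12 + 2 \left(\left(-3\right) \left(-1\right)\right)^{2}\right) = - 1823 \left(12 + 2 \cdot 3^{2}\right) = - 1823 \left(12 + 2 \cdot 9\right) = - 1823 \left(12 + 18\right) = \left(-1823\right) 30 = -54690$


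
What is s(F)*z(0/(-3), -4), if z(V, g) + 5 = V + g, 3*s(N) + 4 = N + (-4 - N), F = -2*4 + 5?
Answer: 24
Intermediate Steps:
F = -3 (F = -8 + 5 = -3)
s(N) = -8/3 (s(N) = -4/3 + (N + (-4 - N))/3 = -4/3 + (1/3)*(-4) = -4/3 - 4/3 = -8/3)
z(V, g) = -5 + V + g (z(V, g) = -5 + (V + g) = -5 + V + g)
s(F)*z(0/(-3), -4) = -8*(-5 + 0/(-3) - 4)/3 = -8*(-5 + 0*(-1/3) - 4)/3 = -8*(-5 + 0 - 4)/3 = -8/3*(-9) = 24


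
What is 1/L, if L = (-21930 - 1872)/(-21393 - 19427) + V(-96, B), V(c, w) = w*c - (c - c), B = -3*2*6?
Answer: 20410/70548861 ≈ 0.00028930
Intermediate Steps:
B = -36 (B = -6*6 = -36)
V(c, w) = c*w (V(c, w) = c*w - 1*0 = c*w + 0 = c*w)
L = 70548861/20410 (L = (-21930 - 1872)/(-21393 - 19427) - 96*(-36) = -23802/(-40820) + 3456 = -23802*(-1/40820) + 3456 = 11901/20410 + 3456 = 70548861/20410 ≈ 3456.6)
1/L = 1/(70548861/20410) = 20410/70548861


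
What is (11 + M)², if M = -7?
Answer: 16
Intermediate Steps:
(11 + M)² = (11 - 7)² = 4² = 16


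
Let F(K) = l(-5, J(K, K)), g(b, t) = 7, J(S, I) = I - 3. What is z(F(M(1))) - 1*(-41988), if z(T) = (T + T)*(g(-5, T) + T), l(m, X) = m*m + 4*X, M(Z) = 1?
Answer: 42804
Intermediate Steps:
J(S, I) = -3 + I
l(m, X) = m² + 4*X
F(K) = 13 + 4*K (F(K) = (-5)² + 4*(-3 + K) = 25 + (-12 + 4*K) = 13 + 4*K)
z(T) = 2*T*(7 + T) (z(T) = (T + T)*(7 + T) = (2*T)*(7 + T) = 2*T*(7 + T))
z(F(M(1))) - 1*(-41988) = 2*(13 + 4*1)*(7 + (13 + 4*1)) - 1*(-41988) = 2*(13 + 4)*(7 + (13 + 4)) + 41988 = 2*17*(7 + 17) + 41988 = 2*17*24 + 41988 = 816 + 41988 = 42804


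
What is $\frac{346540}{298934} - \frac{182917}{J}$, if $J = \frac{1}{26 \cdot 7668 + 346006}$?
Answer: $- \frac{14910555285741116}{149467} \approx -9.9758 \cdot 10^{10}$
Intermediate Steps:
$J = \frac{1}{545374}$ ($J = \frac{1}{199368 + 346006} = \frac{1}{545374} \approx 1.8336 \cdot 10^{-6}$)
$\frac{346540}{298934} - \frac{182917}{J} = \frac{346540}{298934} - 182917 \frac{1}{\frac{1}{545374}} = 346540 \cdot \frac{1}{298934} - 99758175958 = \frac{173270}{149467} - 99758175958 = - \frac{14910555285741116}{149467}$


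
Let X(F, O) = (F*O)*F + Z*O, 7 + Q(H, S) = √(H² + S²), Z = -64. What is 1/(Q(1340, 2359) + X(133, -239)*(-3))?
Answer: 12637118/159696743985443 - √7360481/159696743985443 ≈ 7.9115e-8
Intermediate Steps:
Q(H, S) = -7 + √(H² + S²)
X(F, O) = -64*O + O*F² (X(F, O) = (F*O)*F - 64*O = O*F² - 64*O = -64*O + O*F²)
1/(Q(1340, 2359) + X(133, -239)*(-3)) = 1/((-7 + √(1340² + 2359²)) - 239*(-64 + 133²)*(-3)) = 1/((-7 + √(1795600 + 5564881)) - 239*(-64 + 17689)*(-3)) = 1/((-7 + √7360481) - 239*17625*(-3)) = 1/((-7 + √7360481) - 4212375*(-3)) = 1/((-7 + √7360481) + 12637125) = 1/(12637118 + √7360481)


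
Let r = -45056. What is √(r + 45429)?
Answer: √373 ≈ 19.313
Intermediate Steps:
√(r + 45429) = √(-45056 + 45429) = √373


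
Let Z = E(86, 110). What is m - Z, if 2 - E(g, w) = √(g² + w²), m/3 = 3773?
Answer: 11317 + 2*√4874 ≈ 11457.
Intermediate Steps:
m = 11319 (m = 3*3773 = 11319)
E(g, w) = 2 - √(g² + w²)
Z = 2 - 2*√4874 (Z = 2 - √(86² + 110²) = 2 - √(7396 + 12100) = 2 - √19496 = 2 - 2*√4874 ≈ -137.63)
m - Z = 11319 - (2 - 2*√4874) = 11319 + (-2 + 2*√4874) = 11317 + 2*√4874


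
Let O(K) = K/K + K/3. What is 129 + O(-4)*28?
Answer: 359/3 ≈ 119.67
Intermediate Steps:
O(K) = 1 + K/3 (O(K) = 1 + K*(⅓) = 1 + K/3)
129 + O(-4)*28 = 129 + (1 + (⅓)*(-4))*28 = 129 + (1 - 4/3)*28 = 129 - ⅓*28 = 129 - 28/3 = 359/3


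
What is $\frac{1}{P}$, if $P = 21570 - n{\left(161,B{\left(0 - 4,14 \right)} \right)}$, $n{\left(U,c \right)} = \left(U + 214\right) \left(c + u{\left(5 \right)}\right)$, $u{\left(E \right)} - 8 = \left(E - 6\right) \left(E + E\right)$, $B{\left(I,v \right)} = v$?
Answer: $\frac{1}{17070} \approx 5.8582 \cdot 10^{-5}$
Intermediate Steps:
$u{\left(E \right)} = 8 + 2 E \left(-6 + E\right)$ ($u{\left(E \right)} = 8 + \left(E - 6\right) \left(E + E\right) = 8 + \left(-6 + E\right) 2 E = 8 + 2 E \left(-6 + E\right)$)
$n{\left(U,c \right)} = \left(-2 + c\right) \left(214 + U\right)$ ($n{\left(U,c \right)} = \left(U + 214\right) \left(c + \left(8 - 60 + 2 \cdot 5^{2}\right)\right) = \left(214 + U\right) \left(c + \left(8 - 60 + 2 \cdot 25\right)\right) = \left(214 + U\right) \left(c + \left(8 - 60 + 50\right)\right) = \left(214 + U\right) \left(c - 2\right) = \left(214 + U\right) \left(-2 + c\right) = \left(-2 + c\right) \left(214 + U\right)$)
$P = 17070$ ($P = 21570 - \left(-428 - 322 + 214 \cdot 14 + 161 \cdot 14\right) = 21570 - \left(-428 - 322 + 2996 + 2254\right) = 21570 - 4500 = 17070$)
$\frac{1}{P} = \frac{1}{17070}$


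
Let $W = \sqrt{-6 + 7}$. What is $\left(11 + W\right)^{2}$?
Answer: $144$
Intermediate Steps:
$W = 1$ ($W = \sqrt{1} = 1$)
$\left(11 + W\right)^{2} = \left(11 + 1\right)^{2} = 12^{2} = 144$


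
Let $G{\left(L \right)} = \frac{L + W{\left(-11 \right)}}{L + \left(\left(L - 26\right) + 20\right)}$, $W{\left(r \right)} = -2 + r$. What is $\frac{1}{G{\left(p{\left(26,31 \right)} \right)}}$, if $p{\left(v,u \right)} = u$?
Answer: $\frac{28}{9} \approx 3.1111$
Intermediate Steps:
$G{\left(L \right)} = \frac{-13 + L}{-6 + 2 L}$ ($G{\left(L \right)} = \frac{L - 13}{L + \left(\left(L - 26\right) + 20\right)} = \frac{L - 13}{L + \left(\left(-26 + L\right) + 20\right)} = \frac{-13 + L}{L + \left(-6 + L\right)} = \frac{-13 + L}{-6 + 2 L}$)
$\frac{1}{G{\left(p{\left(26,31 \right)} \right)}} = \frac{1}{\frac{1}{2} \frac{1}{-3 + 31} \left(-13 + 31\right)} = \frac{1}{\frac{1}{2} \cdot \frac{1}{28} \cdot 18} = \frac{1}{\frac{9}{28}} = \frac{28}{9}$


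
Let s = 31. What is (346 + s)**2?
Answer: 142129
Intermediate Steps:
(346 + s)**2 = (346 + 31)**2 = 377**2 = 142129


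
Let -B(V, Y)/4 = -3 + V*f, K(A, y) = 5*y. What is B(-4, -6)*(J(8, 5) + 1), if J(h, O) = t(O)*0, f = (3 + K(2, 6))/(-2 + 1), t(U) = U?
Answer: -516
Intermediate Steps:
f = -33 (f = (3 + 5*6)/(-2 + 1) = (3 + 30)/(-1) = 33*(-1) = -33)
J(h, O) = 0 (J(h, O) = O*0 = 0)
B(V, Y) = 12 + 132*V (B(V, Y) = -4*(-3 + V*(-33)) = -4*(-3 - 33*V) = 12 + 132*V)
B(-4, -6)*(J(8, 5) + 1) = (12 + 132*(-4))*(0 + 1) = (12 - 528)*1 = -516*1 = -516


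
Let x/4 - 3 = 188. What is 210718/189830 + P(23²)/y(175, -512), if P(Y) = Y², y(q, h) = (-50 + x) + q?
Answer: 26654772666/84379435 ≈ 315.89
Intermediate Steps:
x = 764 (x = 12 + 4*188 = 12 + 752 = 764)
y(q, h) = 714 + q (y(q, h) = (-50 + 764) + q = 714 + q)
210718/189830 + P(23²)/y(175, -512) = 210718/189830 + (23²)²/(714 + 175) = 210718*(1/189830) + 529²/889 = 105359/94915 + 279841*(1/889) = 105359/94915 + 279841/889 = 26654772666/84379435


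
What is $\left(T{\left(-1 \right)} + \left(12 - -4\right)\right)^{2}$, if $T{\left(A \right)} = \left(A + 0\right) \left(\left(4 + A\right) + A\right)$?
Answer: $196$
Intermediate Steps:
$T{\left(A \right)} = A \left(4 + 2 A\right)$
$\left(T{\left(-1 \right)} + \left(12 - -4\right)\right)^{2} = \left(2 \left(-1\right) \left(2 - 1\right) + \left(12 - -4\right)\right)^{2} = \left(2 \left(-1\right) 1 + \left(12 + 4\right)\right)^{2} = \left(-2 + 16\right)^{2} = 14^{2} = 196$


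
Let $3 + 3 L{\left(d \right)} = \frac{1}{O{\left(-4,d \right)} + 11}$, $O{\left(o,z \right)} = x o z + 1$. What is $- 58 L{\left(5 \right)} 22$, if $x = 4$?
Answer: $\frac{65395}{51} \approx 1282.3$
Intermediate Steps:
$O{\left(o,z \right)} = 1 + 4 o z$ ($O{\left(o,z \right)} = 4 o z + 1 = 1 + 4 o z$)
$L{\left(d \right)} = -1 + \frac{1}{3 \left(12 - 16 d\right)}$ ($L{\left(d \right)} = -1 + \frac{1}{3 \left(\left(1 + 4 \left(-4\right) d\right) + 11\right)} = -1 + \frac{1}{3 \left(\left(1 - 16 d\right) + 11\right)} = -1 + \frac{1}{3 \left(12 - 16 d\right)}$)
$- 58 L{\left(5 \right)} 22 = - 58 \frac{35 - 240}{12 \left(-3 + 4 \cdot 5\right)} 22 = - 58 \frac{35 - 240}{12 \left(-3 + 20\right)} 22 = - 58 \cdot \frac{1}{12} \cdot \frac{1}{17} \left(-205\right) 22 = \left(-58\right) \left(- \frac{205}{204}\right) 22 = \frac{5945}{102} \cdot 22 = \frac{65395}{51}$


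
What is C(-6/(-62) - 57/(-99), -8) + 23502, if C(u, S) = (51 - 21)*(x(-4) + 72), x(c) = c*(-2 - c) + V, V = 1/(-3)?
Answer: 25412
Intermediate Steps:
V = -⅓ ≈ -0.33333
x(c) = -⅓ + c*(-2 - c) (x(c) = c*(-2 - c) - ⅓ = -⅓ + c*(-2 - c))
C(u, S) = 1910 (C(u, S) = (51 - 21)*((-⅓ - 1*(-4)² - 2*(-4)) + 72) = 30*((-⅓ - 1*16 + 8) + 72) = 30*((-⅓ - 16 + 8) + 72) = 30*(-25/3 + 72) = 30*(191/3) = 1910)
C(-6/(-62) - 57/(-99), -8) + 23502 = 1910 + 23502 = 25412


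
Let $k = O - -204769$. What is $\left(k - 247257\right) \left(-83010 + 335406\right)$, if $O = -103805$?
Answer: $-36923768028$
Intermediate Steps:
$k = 100964$ ($k = -103805 - -204769 = -103805 + 204769 = 100964$)
$\left(k - 247257\right) \left(-83010 + 335406\right) = \left(100964 - 247257\right) \left(-83010 + 335406\right) = \left(-146293\right) 252396 = -36923768028$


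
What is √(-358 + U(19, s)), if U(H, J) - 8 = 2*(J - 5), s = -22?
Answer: 2*I*√101 ≈ 20.1*I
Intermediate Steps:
U(H, J) = -2 + 2*J (U(H, J) = 8 + 2*(J - 5) = 8 + 2*(-5 + J) = 8 + (-10 + 2*J) = -2 + 2*J)
√(-358 + U(19, s)) = √(-358 + (-2 + 2*(-22))) = √(-358 + (-2 - 44)) = √(-358 - 46) = √(-404) = 2*I*√101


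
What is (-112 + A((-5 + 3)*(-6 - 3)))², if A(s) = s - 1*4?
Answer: 9604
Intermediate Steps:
A(s) = -4 + s (A(s) = s - 4 = -4 + s)
(-112 + A((-5 + 3)*(-6 - 3)))² = (-112 + (-4 + (-5 + 3)*(-6 - 3)))² = (-112 + (-4 - 2*(-9)))² = (-112 + (-4 + 18))² = (-112 + 14)² = (-98)² = 9604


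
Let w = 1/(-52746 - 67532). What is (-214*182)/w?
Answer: 4684587544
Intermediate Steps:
w = -1/120278 (w = 1/(-120278) = -1/120278 ≈ -8.3141e-6)
(-214*182)/w = (-214*182)/(-1/120278) = -38948*(-120278) = 4684587544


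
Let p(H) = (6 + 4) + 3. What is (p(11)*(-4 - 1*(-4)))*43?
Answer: 0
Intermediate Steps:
p(H) = 13 (p(H) = 10 + 3 = 13)
(p(11)*(-4 - 1*(-4)))*43 = (13*(-4 - 1*(-4)))*43 = (13*(-4 + 4))*43 = (13*0)*43 = 0*43 = 0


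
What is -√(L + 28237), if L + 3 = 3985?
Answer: -√32219 ≈ -179.50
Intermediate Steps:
L = 3982 (L = -3 + 3985 = 3982)
-√(L + 28237) = -√(3982 + 28237) = -√32219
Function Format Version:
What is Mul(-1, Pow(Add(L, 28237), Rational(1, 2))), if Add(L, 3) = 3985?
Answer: Mul(-1, Pow(32219, Rational(1, 2))) ≈ -179.50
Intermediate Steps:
L = 3982 (L = Add(-3, 3985) = 3982)
Mul(-1, Pow(Add(L, 28237), Rational(1, 2))) = Mul(-1, Pow(Add(3982, 28237), Rational(1, 2))) = Mul(-1, Pow(32219, Rational(1, 2)))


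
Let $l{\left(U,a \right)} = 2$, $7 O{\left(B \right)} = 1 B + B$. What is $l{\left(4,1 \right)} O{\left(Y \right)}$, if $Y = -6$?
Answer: $- \frac{24}{7} \approx -3.4286$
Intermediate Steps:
$O{\left(B \right)} = \frac{2 B}{7}$ ($O{\left(B \right)} = \frac{1 B + B}{7} = \frac{B + B}{7} = \frac{2 B}{7}$)
$l{\left(4,1 \right)} O{\left(Y \right)} = 2 \cdot \frac{2}{7} \left(-6\right) = 2 \left(- \frac{12}{7}\right) = - \frac{24}{7}$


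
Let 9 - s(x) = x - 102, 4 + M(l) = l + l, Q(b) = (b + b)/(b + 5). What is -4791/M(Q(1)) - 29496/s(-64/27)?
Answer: 36031833/30610 ≈ 1177.1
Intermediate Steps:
Q(b) = 2*b/(5 + b) (Q(b) = (2*b)/(5 + b) = 2*b/(5 + b))
M(l) = -4 + 2*l (M(l) = -4 + (l + l) = -4 + 2*l)
s(x) = 111 - x (s(x) = 9 - (x - 102) = 9 - (-102 + x) = 9 + (102 - x) = 111 - x)
-4791/M(Q(1)) - 29496/s(-64/27) = -4791/(-4 + 2*(2*1/(5 + 1))) - 29496/(111 - (-64)/27) = -4791/(-4 + 2*(2*1/6)) - 29496/(111 - (-64)/27) = -4791/(-4 + 2*(2*1*(⅙))) - 29496/(111 - 1*(-64/27)) = -4791/(-4 + 2*(⅓)) - 29496/(111 + 64/27) = -4791/(-4 + ⅔) - 29496/3061/27 = -4791/(-10/3) - 29496*27/3061 = -4791*(-3/10) - 796392/3061 = 14373/10 - 796392/3061 = 36031833/30610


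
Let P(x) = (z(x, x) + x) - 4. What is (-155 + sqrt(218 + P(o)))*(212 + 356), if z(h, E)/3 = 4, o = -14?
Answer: -88040 + 1136*sqrt(53) ≈ -79770.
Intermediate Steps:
z(h, E) = 12 (z(h, E) = 3*4 = 12)
P(x) = 8 + x (P(x) = (12 + x) - 4 = 8 + x)
(-155 + sqrt(218 + P(o)))*(212 + 356) = (-155 + sqrt(218 + (8 - 14)))*(212 + 356) = (-155 + sqrt(218 - 6))*568 = (-155 + sqrt(212))*568 = (-155 + 2*sqrt(53))*568 = -88040 + 1136*sqrt(53)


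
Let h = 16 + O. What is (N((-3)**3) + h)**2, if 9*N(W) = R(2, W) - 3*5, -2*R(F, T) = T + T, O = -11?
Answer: 361/9 ≈ 40.111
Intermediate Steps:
R(F, T) = -T (R(F, T) = -(T + T)/2 = -T)
N(W) = -5/3 - W/9 (N(W) = (-W - 3*5)/9 = (-W - 15)/9 = (-15 - W)/9 = -5/3 - W/9)
h = 5 (h = 16 - 11 = 5)
(N((-3)**3) + h)**2 = ((-5/3 - 1/9*(-3)**3) + 5)**2 = ((-5/3 - 1/9*(-27)) + 5)**2 = ((-5/3 + 3) + 5)**2 = (4/3 + 5)**2 = (19/3)**2 = 361/9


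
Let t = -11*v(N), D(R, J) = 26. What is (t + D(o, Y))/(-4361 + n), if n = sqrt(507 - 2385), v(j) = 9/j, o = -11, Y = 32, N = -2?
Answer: -658511/38040398 - 151*I*sqrt(1878)/38040398 ≈ -0.017311 - 0.00017202*I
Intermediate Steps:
n = I*sqrt(1878) (n = sqrt(-1878) = I*sqrt(1878) ≈ 43.336*I)
t = 99/2 (t = -99/(-2) = -99*(-1)/2 = -11*(-9/2) = 99/2 ≈ 49.500)
(t + D(o, Y))/(-4361 + n) = (99/2 + 26)/(-4361 + I*sqrt(1878)) = 151/(2*(-4361 + I*sqrt(1878)))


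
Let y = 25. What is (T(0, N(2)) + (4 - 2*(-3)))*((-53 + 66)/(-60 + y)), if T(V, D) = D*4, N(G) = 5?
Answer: -78/7 ≈ -11.143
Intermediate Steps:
T(V, D) = 4*D
(T(0, N(2)) + (4 - 2*(-3)))*((-53 + 66)/(-60 + y)) = (4*5 + (4 - 2*(-3)))*((-53 + 66)/(-60 + 25)) = (20 + (4 + 6))*(13/(-35)) = (20 + 10)*(13*(-1/35)) = 30*(-13/35) = -78/7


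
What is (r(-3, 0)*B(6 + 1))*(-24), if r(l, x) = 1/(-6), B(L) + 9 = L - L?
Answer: -36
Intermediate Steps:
B(L) = -9 (B(L) = -9 + (L - L) = -9 + 0 = -9)
r(l, x) = -⅙
(r(-3, 0)*B(6 + 1))*(-24) = -⅙*(-9)*(-24) = (3/2)*(-24) = -36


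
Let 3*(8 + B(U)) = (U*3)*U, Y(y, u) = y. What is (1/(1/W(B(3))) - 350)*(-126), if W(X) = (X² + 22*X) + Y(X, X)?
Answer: 41076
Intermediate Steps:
B(U) = -8 + U² (B(U) = -8 + ((U*3)*U)/3 = -8 + ((3*U)*U)/3 = -8 + (3*U²)/3 = -8 + U²)
W(X) = X² + 23*X (W(X) = (X² + 22*X) + X = X² + 23*X)
(1/(1/W(B(3))) - 350)*(-126) = (1/(1/((-8 + 3²)*(23 + (-8 + 3²)))) - 350)*(-126) = (1/(1/((-8 + 9)*(23 + (-8 + 9)))) - 350)*(-126) = (1/(1/(1*(23 + 1))) - 350)*(-126) = (1/(1/(1*24)) - 350)*(-126) = (1/(1/24) - 350)*(-126) = (24 - 350)*(-126) = -326*(-126) = 41076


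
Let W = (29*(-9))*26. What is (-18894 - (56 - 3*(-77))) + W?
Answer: -25967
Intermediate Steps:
W = -6786 (W = -261*26 = -6786)
(-18894 - (56 - 3*(-77))) + W = (-18894 - (56 - 3*(-77))) - 6786 = (-18894 - (56 + 231)) - 6786 = (-18894 - 1*287) - 6786 = (-18894 - 287) - 6786 = -19181 - 6786 = -25967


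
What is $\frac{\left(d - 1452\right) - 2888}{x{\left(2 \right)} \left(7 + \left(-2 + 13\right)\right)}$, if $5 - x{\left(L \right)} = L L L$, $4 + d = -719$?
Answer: $\frac{5063}{54} \approx 93.759$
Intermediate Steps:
$d = -723$ ($d = -4 - 719 = -723$)
$x{\left(L \right)} = 5 - L^{3}$ ($x{\left(L \right)} = 5 - L L L = 5 - L^{2} L = 5 - L^{3}$)
$\frac{\left(d - 1452\right) - 2888}{x{\left(2 \right)} \left(7 + \left(-2 + 13\right)\right)} = \frac{\left(-723 - 1452\right) - 2888}{\left(5 - 2^{3}\right) \left(7 + \left(-2 + 13\right)\right)} = \frac{\left(-723 - 1452\right) - 2888}{\left(5 - 8\right) \left(7 + 11\right)} = \frac{-2175 - 2888}{\left(5 - 8\right) 18} = - \frac{5063}{\left(-3\right) 18} = - \frac{5063}{-54} = \left(-5063\right) \left(- \frac{1}{54}\right) = \frac{5063}{54}$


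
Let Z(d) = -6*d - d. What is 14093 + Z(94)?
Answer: 13435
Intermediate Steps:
Z(d) = -7*d
14093 + Z(94) = 14093 - 7*94 = 14093 - 658 = 13435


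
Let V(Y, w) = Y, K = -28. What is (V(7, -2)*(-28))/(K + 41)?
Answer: -196/13 ≈ -15.077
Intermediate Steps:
(V(7, -2)*(-28))/(K + 41) = (7*(-28))/(-28 + 41) = -196/13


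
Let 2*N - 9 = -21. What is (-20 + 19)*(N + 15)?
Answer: -9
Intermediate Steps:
N = -6 (N = 9/2 + (1/2)*(-21) = 9/2 - 21/2 = -6)
(-20 + 19)*(N + 15) = (-20 + 19)*(-6 + 15) = -1*9 = -9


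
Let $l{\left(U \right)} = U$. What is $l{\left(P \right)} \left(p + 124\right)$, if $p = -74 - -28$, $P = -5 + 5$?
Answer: $0$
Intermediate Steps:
$P = 0$
$p = -46$ ($p = -74 + 28 = -46$)
$l{\left(P \right)} \left(p + 124\right) = 0 \left(-46 + 124\right) = 0 \cdot 78 = 0$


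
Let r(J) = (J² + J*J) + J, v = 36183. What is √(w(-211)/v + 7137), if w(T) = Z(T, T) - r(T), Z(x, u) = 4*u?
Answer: 2*√2335145853117/36183 ≈ 84.466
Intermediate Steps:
r(J) = J + 2*J² (r(J) = (J² + J²) + J = 2*J² + J = J + 2*J²)
w(T) = 4*T - T*(1 + 2*T)
√(w(-211)/v + 7137) = √(-211*(3 - 2*(-211))/36183 + 7137) = √(-211*(3 + 422)*(1/36183) + 7137) = √(-211*425*(1/36183) + 7137) = √(-89675*1/36183 + 7137) = √(-89675/36183 + 7137) = √(258148396/36183) = 2*√2335145853117/36183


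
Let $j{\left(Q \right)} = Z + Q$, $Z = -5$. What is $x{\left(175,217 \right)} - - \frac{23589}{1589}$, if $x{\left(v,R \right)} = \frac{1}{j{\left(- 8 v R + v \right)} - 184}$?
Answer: $\frac{1023809551}{68965778} \approx 14.845$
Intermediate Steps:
$j{\left(Q \right)} = -5 + Q$
$x{\left(v,R \right)} = \frac{1}{-189 + v - 8 R v}$ ($x{\left(v,R \right)} = \frac{1}{\left(-5 + \left(- 8 v R + v\right)\right) - 184} = \frac{1}{\left(-5 - \left(- v + 8 R v\right)\right) - 184} = \frac{1}{\left(-5 + v - 8 R v\right) - 184} = \frac{1}{-189 + v - 8 R v}$)
$x{\left(175,217 \right)} - - \frac{23589}{1589} = - \frac{1}{189 + 175 \left(-1 + 8 \cdot 217\right)} - - \frac{23589}{1589} = - \frac{1}{189 + 175 \left(-1 + 1736\right)} - \left(-23589\right) \frac{1}{1589} = - \frac{1}{189 + 175 \cdot 1735} - - \frac{23589}{1589} = - \frac{1}{189 + 303625} + \frac{23589}{1589} = - \frac{1}{303814} + \frac{23589}{1589} = \frac{1023809551}{68965778}$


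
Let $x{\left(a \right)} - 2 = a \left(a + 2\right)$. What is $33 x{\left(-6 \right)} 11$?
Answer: $9438$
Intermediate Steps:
$x{\left(a \right)} = 2 + a \left(2 + a\right)$ ($x{\left(a \right)} = 2 + a \left(a + 2\right) = 2 + a \left(2 + a\right)$)
$33 x{\left(-6 \right)} 11 = 33 \left(2 + \left(-6\right)^{2} + 2 \left(-6\right)\right) 11 = 33 \left(2 + 36 - 12\right) 11 = 33 \cdot 26 \cdot 11 = 858 \cdot 11 = 9438$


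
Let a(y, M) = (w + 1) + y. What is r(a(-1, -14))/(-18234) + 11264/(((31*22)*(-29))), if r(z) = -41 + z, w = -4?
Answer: -1032817/1821374 ≈ -0.56705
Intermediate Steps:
a(y, M) = -3 + y (a(y, M) = (-4 + 1) + y = -3 + y)
r(a(-1, -14))/(-18234) + 11264/(((31*22)*(-29))) = (-41 + (-3 - 1))/(-18234) + 11264/(((31*22)*(-29))) = (-41 - 4)*(-1/18234) + 11264/((682*(-29))) = -45*(-1/18234) + 11264/(-19778) = 5/2026 + 11264*(-1/19778) = 5/2026 - 512/899 = -1032817/1821374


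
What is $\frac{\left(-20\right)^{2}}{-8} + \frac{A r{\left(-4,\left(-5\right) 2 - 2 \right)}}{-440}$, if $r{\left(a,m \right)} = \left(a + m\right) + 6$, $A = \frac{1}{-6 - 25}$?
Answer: $- \frac{68201}{1364} \approx -50.001$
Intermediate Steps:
$A = - \frac{1}{31}$ ($A = \frac{1}{-31} = - \frac{1}{31} \approx -0.032258$)
$r{\left(a,m \right)} = 6 + a + m$
$\frac{\left(-20\right)^{2}}{-8} + \frac{A r{\left(-4,\left(-5\right) 2 - 2 \right)}}{-440} = \frac{\left(-20\right)^{2}}{-8} + \frac{\left(- \frac{1}{31}\right) \left(6 - 4 - 12\right)}{-440} = 400 \left(- \frac{1}{8}\right) + - \frac{6 - 4 - 12}{31} \left(- \frac{1}{440}\right) = -50 + - \frac{6 - 4 - 12}{31} \left(- \frac{1}{440}\right) = -50 + \left(- \frac{1}{31}\right) \left(-10\right) \left(- \frac{1}{440}\right) = -50 + \frac{10}{31} \left(- \frac{1}{440}\right) = -50 - \frac{1}{1364} = - \frac{68201}{1364}$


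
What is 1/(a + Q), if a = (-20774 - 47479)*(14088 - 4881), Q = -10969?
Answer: -1/628416340 ≈ -1.5913e-9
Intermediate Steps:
a = -628405371 (a = -68253*9207 = -628405371)
1/(a + Q) = 1/(-628405371 - 10969) = 1/(-628416340) = -1/628416340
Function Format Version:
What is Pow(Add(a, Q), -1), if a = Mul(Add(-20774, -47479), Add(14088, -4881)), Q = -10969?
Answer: Rational(-1, 628416340) ≈ -1.5913e-9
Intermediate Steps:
a = -628405371 (a = Mul(-68253, 9207) = -628405371)
Pow(Add(a, Q), -1) = Pow(Add(-628405371, -10969), -1) = Pow(-628416340, -1) = Rational(-1, 628416340)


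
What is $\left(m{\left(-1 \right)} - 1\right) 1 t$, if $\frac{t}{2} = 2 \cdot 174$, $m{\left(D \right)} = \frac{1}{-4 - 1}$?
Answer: $- \frac{4176}{5} \approx -835.2$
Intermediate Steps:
$m{\left(D \right)} = - \frac{1}{5}$ ($m{\left(D \right)} = \frac{1}{-5} = - \frac{1}{5}$)
$t = 696$ ($t = 2 \cdot 2 \cdot 174 = 2 \cdot 348 = 696$)
$\left(m{\left(-1 \right)} - 1\right) 1 t = \left(- \frac{1}{5} - 1\right) 1 \cdot 696 = \left(- \frac{6}{5}\right) 1 \cdot 696 = \left(- \frac{6}{5}\right) 696 = - \frac{4176}{5}$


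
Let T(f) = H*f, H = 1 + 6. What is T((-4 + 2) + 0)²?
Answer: 196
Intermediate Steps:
H = 7
T(f) = 7*f
T((-4 + 2) + 0)² = (7*((-4 + 2) + 0))² = (7*(-2 + 0))² = (7*(-2))² = (-14)² = 196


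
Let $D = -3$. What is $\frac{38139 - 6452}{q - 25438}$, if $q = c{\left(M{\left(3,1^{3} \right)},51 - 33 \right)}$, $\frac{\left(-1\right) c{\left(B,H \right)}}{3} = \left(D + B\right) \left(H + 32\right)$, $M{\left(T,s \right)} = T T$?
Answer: $- \frac{31687}{26338} \approx -1.2031$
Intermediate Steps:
$M{\left(T,s \right)} = T^{2}$
$c{\left(B,H \right)} = - 3 \left(-3 + B\right) \left(32 + H\right)$ ($c{\left(B,H \right)} = - 3 \left(-3 + B\right) \left(H + 32\right) = - 3 \left(-3 + B\right) \left(32 + H\right)$)
$q = -900$ ($q = 288 - 96 \cdot 3^{2} + 9 \left(51 - 33\right) - 3 \cdot 3^{2} \left(51 - 33\right) = 288 - 864 + 9 \cdot 18 - 27 \cdot 18 = 288 - 864 + 162 - 486 = -900$)
$\frac{38139 - 6452}{q - 25438} = \frac{38139 - 6452}{-900 - 25438} = \frac{31687}{-26338} = 31687 \left(- \frac{1}{26338}\right) = - \frac{31687}{26338}$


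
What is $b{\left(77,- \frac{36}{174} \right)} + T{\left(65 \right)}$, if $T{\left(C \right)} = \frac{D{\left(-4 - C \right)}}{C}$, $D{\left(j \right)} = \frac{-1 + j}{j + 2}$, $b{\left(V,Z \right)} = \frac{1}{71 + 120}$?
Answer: $\frac{3545}{166361} \approx 0.021309$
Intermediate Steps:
$b{\left(V,Z \right)} = \frac{1}{191}$
$D{\left(j \right)} = \frac{-1 + j}{2 + j}$
$T{\left(C \right)} = \frac{-5 - C}{C \left(-2 - C\right)}$ ($T{\left(C \right)} = \frac{\frac{1}{2 - \left(4 + C\right)} \left(-1 - \left(4 + C\right)\right)}{C} = \frac{\frac{1}{-2 - C} \left(-5 - C\right)}{C} = \frac{-5 - C}{C \left(-2 - C\right)}$)
$b{\left(77,- \frac{36}{174} \right)} + T{\left(65 \right)} = \frac{1}{191} + \frac{5 + 65}{65 \left(2 + 65\right)} = \frac{1}{191} + \frac{1}{65} \cdot \frac{1}{67} \cdot 70 = \frac{1}{191} + \frac{14}{871} = \frac{3545}{166361}$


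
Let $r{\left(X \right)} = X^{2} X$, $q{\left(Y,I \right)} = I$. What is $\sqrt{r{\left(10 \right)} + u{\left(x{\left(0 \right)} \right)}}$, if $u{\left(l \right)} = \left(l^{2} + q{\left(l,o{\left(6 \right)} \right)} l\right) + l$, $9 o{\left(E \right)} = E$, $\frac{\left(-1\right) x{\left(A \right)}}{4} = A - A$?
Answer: $10 \sqrt{10} \approx 31.623$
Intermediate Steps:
$x{\left(A \right)} = 0$ ($x{\left(A \right)} = - 4 \left(A - A\right) = \left(-4\right) 0 = 0$)
$o{\left(E \right)} = \frac{E}{9}$
$r{\left(X \right)} = X^{3}$
$u{\left(l \right)} = l^{2} + \frac{5 l}{3}$ ($u{\left(l \right)} = \left(l^{2} + \frac{1}{9} \cdot 6 l\right) + l = \left(l^{2} + \frac{2 l}{3}\right) + l = l^{2} + \frac{5 l}{3}$)
$\sqrt{r{\left(10 \right)} + u{\left(x{\left(0 \right)} \right)}} = \sqrt{10^{3} + \frac{1}{3} \cdot 0 \left(5 + 3 \cdot 0\right)} = \sqrt{1000 + \frac{1}{3} \cdot 0 \left(5 + 0\right)} = \sqrt{1000 + \frac{1}{3} \cdot 0 \cdot 5} = \sqrt{1000 + 0} = \sqrt{1000} = 10 \sqrt{10}$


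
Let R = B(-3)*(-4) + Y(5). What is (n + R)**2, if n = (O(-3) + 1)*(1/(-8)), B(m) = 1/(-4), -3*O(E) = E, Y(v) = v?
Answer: 529/16 ≈ 33.063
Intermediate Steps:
O(E) = -E/3
B(m) = -1/4
n = -1/4 (n = (-1/3*(-3) + 1)*(1/(-8)) = (1 + 1)*(1*(-1/8)) = 2*(-1/8) = -1/4 ≈ -0.25000)
R = 6 (R = -1/4*(-4) + 5 = 1 + 5 = 6)
(n + R)**2 = (-1/4 + 6)**2 = (23/4)**2 = 529/16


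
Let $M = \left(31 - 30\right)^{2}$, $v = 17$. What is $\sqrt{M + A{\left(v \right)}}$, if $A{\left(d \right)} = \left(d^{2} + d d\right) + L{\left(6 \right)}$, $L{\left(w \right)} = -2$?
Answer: $\sqrt{577} \approx 24.021$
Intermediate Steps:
$A{\left(d \right)} = -2 + 2 d^{2}$ ($A{\left(d \right)} = \left(d^{2} + d d\right) - 2 = \left(d^{2} + d^{2}\right) - 2 = 2 d^{2} - 2 = -2 + 2 d^{2}$)
$M = 1$ ($M = 1^{2} = 1$)
$\sqrt{M + A{\left(v \right)}} = \sqrt{1 - \left(2 - 2 \cdot 17^{2}\right)} = \sqrt{1 + \left(-2 + 2 \cdot 289\right)} = \sqrt{1 + \left(-2 + 578\right)} = \sqrt{1 + 576} = \sqrt{577}$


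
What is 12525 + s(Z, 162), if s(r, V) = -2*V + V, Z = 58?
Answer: 12363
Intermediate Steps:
s(r, V) = -V
12525 + s(Z, 162) = 12525 - 1*162 = 12525 - 162 = 12363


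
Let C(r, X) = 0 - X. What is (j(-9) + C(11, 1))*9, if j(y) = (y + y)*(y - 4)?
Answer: 2097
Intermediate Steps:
j(y) = 2*y*(-4 + y) (j(y) = (2*y)*(-4 + y) = 2*y*(-4 + y))
C(r, X) = -X
(j(-9) + C(11, 1))*9 = (2*(-9)*(-4 - 9) - 1*1)*9 = (2*(-9)*(-13) - 1)*9 = (234 - 1)*9 = 233*9 = 2097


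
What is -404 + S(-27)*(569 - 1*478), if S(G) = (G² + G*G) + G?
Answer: 129817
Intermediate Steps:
S(G) = G + 2*G² (S(G) = (G² + G²) + G = 2*G² + G = G + 2*G²)
-404 + S(-27)*(569 - 1*478) = -404 + (-27*(1 + 2*(-27)))*(569 - 1*478) = -404 + (-27*(1 - 54))*(569 - 478) = -404 - 27*(-53)*91 = -404 + 1431*91 = -404 + 130221 = 129817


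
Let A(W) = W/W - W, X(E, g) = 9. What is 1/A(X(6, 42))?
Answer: -⅛ ≈ -0.12500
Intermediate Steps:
A(W) = 1 - W
1/A(X(6, 42)) = 1/(1 - 1*9) = 1/(1 - 9) = 1/(-8) = -⅛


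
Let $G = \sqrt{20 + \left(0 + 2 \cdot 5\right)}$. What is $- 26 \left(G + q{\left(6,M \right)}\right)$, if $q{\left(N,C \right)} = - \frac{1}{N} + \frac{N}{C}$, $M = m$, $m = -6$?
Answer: $\frac{91}{3} - 26 \sqrt{30} \approx -112.07$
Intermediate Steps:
$M = -6$
$G = \sqrt{30}$ ($G = \sqrt{20 + \left(0 + 10\right)} = \sqrt{20 + 10} = \sqrt{30} \approx 5.4772$)
$- 26 \left(G + q{\left(6,M \right)}\right) = - 26 \left(\sqrt{30} + \left(- \frac{1}{6} + \frac{6}{-6}\right)\right) = - 26 \left(\sqrt{30} + \left(\left(-1\right) \frac{1}{6} + 6 \left(- \frac{1}{6}\right)\right)\right) = - 26 \left(\sqrt{30} - \frac{7}{6}\right) = - 26 \left(- \frac{7}{6} + \sqrt{30}\right) = \frac{91}{3} - 26 \sqrt{30}$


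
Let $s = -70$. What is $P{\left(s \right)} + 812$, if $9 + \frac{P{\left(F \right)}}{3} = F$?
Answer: $575$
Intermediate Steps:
$P{\left(F \right)} = -27 + 3 F$
$P{\left(s \right)} + 812 = \left(-27 + 3 \left(-70\right)\right) + 812 = \left(-27 - 210\right) + 812 = -237 + 812 = 575$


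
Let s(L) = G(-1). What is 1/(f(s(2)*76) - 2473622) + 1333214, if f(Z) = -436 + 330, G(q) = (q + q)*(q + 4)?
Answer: 3298008801791/2473728 ≈ 1.3332e+6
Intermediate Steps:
G(q) = 2*q*(4 + q) (G(q) = (2*q)*(4 + q) = 2*q*(4 + q))
s(L) = -6 (s(L) = 2*(-1)*(4 - 1) = 2*(-1)*3 = -6)
f(Z) = -106
1/(f(s(2)*76) - 2473622) + 1333214 = 1/(-106 - 2473622) + 1333214 = 1/(-2473728) + 1333214 = -1/2473728 + 1333214 = 3298008801791/2473728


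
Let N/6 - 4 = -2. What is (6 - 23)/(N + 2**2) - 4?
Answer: -81/16 ≈ -5.0625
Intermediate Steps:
N = 12 (N = 24 + 6*(-2) = 24 - 12 = 12)
(6 - 23)/(N + 2**2) - 4 = (6 - 23)/(12 + 2**2) - 4 = -17/(12 + 4) - 4 = -17/16 - 4 = -81/16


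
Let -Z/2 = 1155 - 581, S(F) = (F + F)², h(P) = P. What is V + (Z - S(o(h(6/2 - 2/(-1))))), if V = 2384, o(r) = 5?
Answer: 1136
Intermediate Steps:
S(F) = 4*F² (S(F) = (2*F)² = 4*F²)
Z = -1148 (Z = -2*(1155 - 581) = -2*574 = -1148)
V + (Z - S(o(h(6/2 - 2/(-1))))) = 2384 + (-1148 - 4*5²) = 2384 + (-1148 - 4*25) = 2384 + (-1148 - 1*100) = 2384 + (-1148 - 100) = 2384 - 1248 = 1136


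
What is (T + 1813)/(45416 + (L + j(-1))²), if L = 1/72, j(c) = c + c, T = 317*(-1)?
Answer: 7755264/235456993 ≈ 0.032937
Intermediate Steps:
T = -317
j(c) = 2*c
L = 1/72 ≈ 0.013889
(T + 1813)/(45416 + (L + j(-1))²) = (-317 + 1813)/(45416 + (1/72 + 2*(-1))²) = 1496/(45416 + (1/72 - 2)²) = 1496/(45416 + (-143/72)²) = 1496/(45416 + 20449/5184) = 1496/(235456993/5184) = 1496*(5184/235456993) = 7755264/235456993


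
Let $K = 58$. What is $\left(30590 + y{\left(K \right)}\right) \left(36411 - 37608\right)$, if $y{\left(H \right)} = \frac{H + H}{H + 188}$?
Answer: $- \frac{1501288572}{41} \approx -3.6617 \cdot 10^{7}$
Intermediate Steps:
$y{\left(H \right)} = \frac{2 H}{188 + H}$
$\left(30590 + y{\left(K \right)}\right) \left(36411 - 37608\right) = \left(30590 + 2 \cdot 58 \frac{1}{188 + 58}\right) \left(36411 - 37608\right) = \left(30590 + 2 \cdot 58 \cdot \frac{1}{246}\right) \left(-1197\right) = \left(30590 + \frac{58}{123}\right) \left(-1197\right) = \frac{3762628}{123} \left(-1197\right) = - \frac{1501288572}{41}$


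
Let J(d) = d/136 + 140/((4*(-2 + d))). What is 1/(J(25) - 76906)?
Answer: -3128/240556633 ≈ -1.3003e-5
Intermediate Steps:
J(d) = 140/(-8 + 4*d) + d/136 (J(d) = d*(1/136) + 140/(-8 + 4*d) = d/136 + 140/(-8 + 4*d) = 140/(-8 + 4*d) + d/136)
1/(J(25) - 76906) = 1/((4760 + 25**2 - 2*25)/(136*(-2 + 25)) - 76906) = 1/((1/136)*(4760 + 625 - 50)/23 - 76906) = 1/((1/136)*(1/23)*5335 - 76906) = 1/(5335/3128 - 76906) = 1/(-240556633/3128) = -3128/240556633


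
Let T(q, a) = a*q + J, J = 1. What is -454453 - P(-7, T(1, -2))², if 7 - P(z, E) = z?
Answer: -454649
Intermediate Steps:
T(q, a) = 1 + a*q (T(q, a) = a*q + 1 = 1 + a*q)
P(z, E) = 7 - z
-454453 - P(-7, T(1, -2))² = -454453 - (7 - 1*(-7))² = -454453 - (7 + 7)² = -454453 - 1*14² = -454453 - 1*196 = -454453 - 196 = -454649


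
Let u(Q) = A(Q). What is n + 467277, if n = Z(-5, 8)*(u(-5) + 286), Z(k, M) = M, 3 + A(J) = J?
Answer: 469501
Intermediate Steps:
A(J) = -3 + J
u(Q) = -3 + Q
n = 2224 (n = 8*((-3 - 5) + 286) = 8*(-8 + 286) = 8*278 = 2224)
n + 467277 = 2224 + 467277 = 469501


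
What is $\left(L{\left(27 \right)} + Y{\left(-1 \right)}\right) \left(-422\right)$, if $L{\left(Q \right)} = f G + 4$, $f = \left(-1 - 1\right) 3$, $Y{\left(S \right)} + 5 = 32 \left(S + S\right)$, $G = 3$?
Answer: $35026$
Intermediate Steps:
$Y{\left(S \right)} = -5 + 64 S$ ($Y{\left(S \right)} = -5 + 32 \left(S + S\right) = -5 + 32 \cdot 2 S = -5 + 64 S$)
$f = -6$ ($f = \left(-2\right) 3 = -6$)
$L{\left(Q \right)} = -14$ ($L{\left(Q \right)} = \left(-6\right) 3 + 4 = -18 + 4 = -14$)
$\left(L{\left(27 \right)} + Y{\left(-1 \right)}\right) \left(-422\right) = \left(-14 + \left(-5 + 64 \left(-1\right)\right)\right) \left(-422\right) = \left(-14 - 69\right) \left(-422\right) = \left(-83\right) \left(-422\right) = 35026$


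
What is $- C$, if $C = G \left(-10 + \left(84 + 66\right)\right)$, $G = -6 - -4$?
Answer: $280$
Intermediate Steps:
$G = -2$ ($G = -6 + 4 = -2$)
$C = -280$ ($C = - 2 \left(-10 + \left(84 + 66\right)\right) = - 2 \left(-10 + 150\right) = \left(-2\right) 140 = -280$)
$- C = \left(-1\right) \left(-280\right) = 280$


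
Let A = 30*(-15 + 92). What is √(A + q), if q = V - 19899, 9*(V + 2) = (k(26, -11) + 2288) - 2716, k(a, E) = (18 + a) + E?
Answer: I*√158714/3 ≈ 132.8*I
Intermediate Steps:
k(a, E) = 18 + E + a
V = -413/9 (V = -2 + (((18 - 11 + 26) + 2288) - 2716)/9 = -2 + ((33 + 2288) - 2716)/9 = -2 + (2321 - 2716)/9 = -2 + (⅑)*(-395) = -2 - 395/9 = -413/9 ≈ -45.889)
A = 2310 (A = 30*77 = 2310)
q = -179504/9 (q = -413/9 - 19899 = -179504/9 ≈ -19945.)
√(A + q) = √(2310 - 179504/9) = √(-158714/9) = I*√158714/3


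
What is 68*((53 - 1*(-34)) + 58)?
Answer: 9860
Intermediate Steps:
68*((53 - 1*(-34)) + 58) = 68*((53 + 34) + 58) = 68*(87 + 58) = 68*145 = 9860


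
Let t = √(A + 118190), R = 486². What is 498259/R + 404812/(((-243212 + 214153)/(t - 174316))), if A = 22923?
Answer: 16667234487504313/6863619564 - 404812*√141113/29059 ≈ 2.4231e+6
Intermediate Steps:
R = 236196
t = √141113 (t = √(22923 + 118190) = √141113 ≈ 375.65)
498259/R + 404812/(((-243212 + 214153)/(t - 174316))) = 498259/236196 + 404812/(((-243212 + 214153)/(√141113 - 174316))) = 498259*(1/236196) + 404812/((-29059/(-174316 + √141113))) = 498259/236196 + 404812*(174316/29059 - √141113/29059) = 498259/236196 + (70565208592/29059 - 404812*√141113/29059) = 16667234487504313/6863619564 - 404812*√141113/29059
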